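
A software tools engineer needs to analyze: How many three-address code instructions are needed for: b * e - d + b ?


Expression: b * e - d + b
Generating three-address code (respecting * over +/- precedence):
  Instruction 1: t1 = b * e
  Instruction 2: t2 = t1 - d
  Instruction 3: t3 = t2 + b
Total instructions: 3

3


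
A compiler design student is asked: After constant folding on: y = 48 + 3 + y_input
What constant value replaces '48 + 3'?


Identifying constant sub-expression:
  Original: y = 48 + 3 + y_input
  48 and 3 are both compile-time constants
  Evaluating: 48 + 3 = 51
  After folding: y = 51 + y_input

51


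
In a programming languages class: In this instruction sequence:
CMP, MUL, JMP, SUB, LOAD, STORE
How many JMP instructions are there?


Scanning instruction sequence for JMP:
  Position 1: CMP
  Position 2: MUL
  Position 3: JMP <- MATCH
  Position 4: SUB
  Position 5: LOAD
  Position 6: STORE
Matches at positions: [3]
Total JMP count: 1

1


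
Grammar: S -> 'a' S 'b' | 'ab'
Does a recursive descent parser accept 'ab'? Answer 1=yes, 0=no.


Grammar accepts strings of the form a^n b^n (n >= 1)
Word: 'ab'
Counting: 1 a's and 1 b's
Check: 1 == 1? Yes
Derivation (S -> aSb applied 0 time(s), then S -> ab): S => ab
Accepted

1


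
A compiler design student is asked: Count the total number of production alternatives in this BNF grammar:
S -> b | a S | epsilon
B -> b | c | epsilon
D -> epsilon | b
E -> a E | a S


Counting alternatives per rule:
  S: 3 alternative(s)
  B: 3 alternative(s)
  D: 2 alternative(s)
  E: 2 alternative(s)
Sum: 3 + 3 + 2 + 2 = 10

10


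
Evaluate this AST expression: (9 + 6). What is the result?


Expression: (9 + 6)
Evaluating step by step:
  9 + 6 = 15
Result: 15

15


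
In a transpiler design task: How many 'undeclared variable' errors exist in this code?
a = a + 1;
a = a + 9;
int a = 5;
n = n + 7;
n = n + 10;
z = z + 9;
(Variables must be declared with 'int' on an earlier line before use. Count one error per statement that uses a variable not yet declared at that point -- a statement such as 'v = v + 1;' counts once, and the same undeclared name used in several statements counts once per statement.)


Scanning code line by line:
  Line 1: use 'a' -> ERROR (undeclared)
  Line 2: use 'a' -> ERROR (undeclared)
  Line 3: declare 'a' -> declared = ['a']
  Line 4: use 'n' -> ERROR (undeclared)
  Line 5: use 'n' -> ERROR (undeclared)
  Line 6: use 'z' -> ERROR (undeclared)
Total undeclared variable errors: 5

5


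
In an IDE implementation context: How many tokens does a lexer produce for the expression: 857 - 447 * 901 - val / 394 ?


Scanning '857 - 447 * 901 - val / 394'
Token 1: '857' -> integer_literal
Token 2: '-' -> operator
Token 3: '447' -> integer_literal
Token 4: '*' -> operator
Token 5: '901' -> integer_literal
Token 6: '-' -> operator
Token 7: 'val' -> identifier
Token 8: '/' -> operator
Token 9: '394' -> integer_literal
Total tokens: 9

9


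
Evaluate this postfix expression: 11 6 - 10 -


Processing tokens left to right:
Push 11, Push 6
Pop 11 and 6, compute 11 - 6 = 5, push 5
Push 10
Pop 5 and 10, compute 5 - 10 = -5, push -5
Stack result: -5

-5


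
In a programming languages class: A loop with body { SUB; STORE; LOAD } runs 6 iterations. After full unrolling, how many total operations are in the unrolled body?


Loop body operations: SUB, STORE, LOAD (3 ops per iteration)
Unrolling 6 iterations:
  Iteration 1: SUB, STORE, LOAD (3 ops)
  Iteration 2: SUB, STORE, LOAD (3 ops)
  Iteration 3: SUB, STORE, LOAD (3 ops)
  Iteration 4: SUB, STORE, LOAD (3 ops)
  Iteration 5: SUB, STORE, LOAD (3 ops)
  Iteration 6: SUB, STORE, LOAD (3 ops)
Total: 6 iterations * 3 ops/iter = 18 operations

18


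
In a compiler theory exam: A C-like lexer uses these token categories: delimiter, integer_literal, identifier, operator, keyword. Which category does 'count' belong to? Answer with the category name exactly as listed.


Token: 'count'
Checking categories:
  identifier: YES
  integer_literal: no
  operator: no
  keyword: no
  delimiter: no
Category: identifier

identifier


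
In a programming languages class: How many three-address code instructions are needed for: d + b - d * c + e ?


Expression: d + b - d * c + e
Generating three-address code (respecting * over +/- precedence):
  Instruction 1: t1 = d * c
  Instruction 2: t2 = d + b
  Instruction 3: t3 = t2 - t1
  Instruction 4: t4 = t3 + e
Total instructions: 4

4


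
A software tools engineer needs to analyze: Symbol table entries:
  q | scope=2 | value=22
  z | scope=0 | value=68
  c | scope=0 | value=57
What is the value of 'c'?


Searching symbol table for 'c':
  q | scope=2 | value=22
  z | scope=0 | value=68
  c | scope=0 | value=57 <- MATCH
Found 'c' at scope 0 with value 57

57


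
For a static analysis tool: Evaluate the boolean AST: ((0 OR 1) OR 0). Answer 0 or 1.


Step 1: Evaluate inner node
  0 OR 1 = 1
Step 2: Evaluate root node
  1 OR 0 = 1

1


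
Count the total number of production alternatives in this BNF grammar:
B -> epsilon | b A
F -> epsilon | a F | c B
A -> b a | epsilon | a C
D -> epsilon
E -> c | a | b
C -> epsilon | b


Counting alternatives per rule:
  B: 2 alternative(s)
  F: 3 alternative(s)
  A: 3 alternative(s)
  D: 1 alternative(s)
  E: 3 alternative(s)
  C: 2 alternative(s)
Sum: 2 + 3 + 3 + 1 + 3 + 2 = 14

14


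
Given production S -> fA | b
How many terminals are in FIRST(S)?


Production: S -> fA | b
Examining each alternative for leading terminals:
  S -> fA : first terminal = 'f'
  S -> b : first terminal = 'b'
FIRST(S) = {b, f}
Count: 2

2


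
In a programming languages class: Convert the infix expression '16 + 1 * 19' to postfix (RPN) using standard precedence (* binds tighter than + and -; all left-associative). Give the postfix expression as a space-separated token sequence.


Applying the shunting-yard algorithm:
  Operand 16 -> output
  Push '+' onto operator stack -> op-stack: [+]
  Operand 1 -> output
  Push '*' onto operator stack -> op-stack: [+, *]
  Operand 19 -> output
  End of input: pop '*' to output
  End of input: pop '+' to output
Postfix result: 16 1 19 * +

16 1 19 * +


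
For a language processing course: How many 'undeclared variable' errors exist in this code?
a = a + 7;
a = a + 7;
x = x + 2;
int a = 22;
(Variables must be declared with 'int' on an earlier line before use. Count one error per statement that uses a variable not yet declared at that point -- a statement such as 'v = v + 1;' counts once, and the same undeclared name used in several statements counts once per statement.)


Scanning code line by line:
  Line 1: use 'a' -> ERROR (undeclared)
  Line 2: use 'a' -> ERROR (undeclared)
  Line 3: use 'x' -> ERROR (undeclared)
  Line 4: declare 'a' -> declared = ['a']
Total undeclared variable errors: 3

3


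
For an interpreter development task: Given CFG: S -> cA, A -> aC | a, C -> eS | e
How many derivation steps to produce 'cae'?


Grammar: S -> cA, A -> aC | a, C -> eS | e
Deriving 'cae':
Step 1: S -> cA => cA
Step 2: A -> aC => caC
Step 3: C -> e => cae
Total derivation steps: 3

3


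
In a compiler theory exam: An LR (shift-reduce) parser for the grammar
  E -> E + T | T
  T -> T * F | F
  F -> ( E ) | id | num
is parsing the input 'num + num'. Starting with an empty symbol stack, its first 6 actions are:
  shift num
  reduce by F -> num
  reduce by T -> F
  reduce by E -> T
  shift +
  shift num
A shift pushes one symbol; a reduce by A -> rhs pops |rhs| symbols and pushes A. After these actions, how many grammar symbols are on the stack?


Tracking the symbol stack through each action:
  Action 1: shift 'num' : push -> stack = [num] (size 1)
  Action 2: reduce by F -> num : pop 1, push F -> stack = [F] (size 1)
  Action 3: reduce by T -> F : pop 1, push T -> stack = [T] (size 1)
  Action 4: reduce by E -> T : pop 1, push E -> stack = [E] (size 1)
  Action 5: shift '+' : push -> stack = [E, +] (size 2)
  Action 6: shift 'num' : push -> stack = [E, +, num] (size 3)
Final stack size: 3

3


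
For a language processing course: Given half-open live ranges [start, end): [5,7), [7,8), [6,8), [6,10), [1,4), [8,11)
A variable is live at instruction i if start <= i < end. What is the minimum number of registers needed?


Live ranges:
  Var0: [5, 7)
  Var1: [7, 8)
  Var2: [6, 8)
  Var3: [6, 10)
  Var4: [1, 4)
  Var5: [8, 11)
Sweep-line events (position, delta, active):
  pos=1 start -> active=1
  pos=4 end -> active=0
  pos=5 start -> active=1
  pos=6 start -> active=2
  pos=6 start -> active=3
  pos=7 end -> active=2
  pos=7 start -> active=3
  pos=8 end -> active=2
  pos=8 end -> active=1
  pos=8 start -> active=2
  pos=10 end -> active=1
  pos=11 end -> active=0
Maximum simultaneous active: 3
Minimum registers needed: 3

3


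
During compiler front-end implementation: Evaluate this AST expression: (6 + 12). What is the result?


Expression: (6 + 12)
Evaluating step by step:
  6 + 12 = 18
Result: 18

18


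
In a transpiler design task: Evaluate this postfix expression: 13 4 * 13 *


Processing tokens left to right:
Push 13, Push 4
Pop 13 and 4, compute 13 * 4 = 52, push 52
Push 13
Pop 52 and 13, compute 52 * 13 = 676, push 676
Stack result: 676

676


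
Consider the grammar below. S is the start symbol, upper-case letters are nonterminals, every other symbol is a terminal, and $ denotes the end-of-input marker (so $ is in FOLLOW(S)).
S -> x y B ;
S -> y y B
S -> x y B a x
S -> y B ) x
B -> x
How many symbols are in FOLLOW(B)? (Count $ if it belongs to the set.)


S is the start symbol and does not occur in any rule body, so FOLLOW(S) = {$}.
Examining every occurrence of B in a rule body:
  S -> x y B ; : B is followed by terminal ';' -> add ';'
  S -> y y B : B is at the right end -> add FOLLOW(S) = {$}
  S -> x y B a x : B is followed by terminal 'a' -> add 'a'
  S -> y B ) x : B is followed by terminal ')' -> add ')'
  B -> x : B does not occur in the body -> contributes nothing
FOLLOW(B) = {), ;, a, $}
Count: 4

4


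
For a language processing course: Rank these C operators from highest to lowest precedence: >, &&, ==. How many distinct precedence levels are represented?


Looking up precedence for each operator:
  > -> precedence 4
  && -> precedence 2
  == -> precedence 3
Sorted highest to lowest: >, ==, &&
Distinct precedence values: [4, 3, 2]
Number of distinct levels: 3

3


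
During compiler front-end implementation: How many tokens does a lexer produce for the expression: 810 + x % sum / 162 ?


Scanning '810 + x % sum / 162'
Token 1: '810' -> integer_literal
Token 2: '+' -> operator
Token 3: 'x' -> identifier
Token 4: '%' -> operator
Token 5: 'sum' -> identifier
Token 6: '/' -> operator
Token 7: '162' -> integer_literal
Total tokens: 7

7


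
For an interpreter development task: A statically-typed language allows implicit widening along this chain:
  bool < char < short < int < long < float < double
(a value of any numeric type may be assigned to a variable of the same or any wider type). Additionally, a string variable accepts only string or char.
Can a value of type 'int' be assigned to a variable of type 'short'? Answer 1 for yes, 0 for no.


Target variable type: short
Source value type: int
Numeric ranks: int=3, short=2
Widening allowed iff rank(source) <= rank(target): 3 <= 2? No
Result: 0

0


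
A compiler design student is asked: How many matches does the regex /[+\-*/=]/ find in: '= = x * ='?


Pattern: /[+\-*/=]/ (operators)
Input: '= = x * ='
Scanning for matches:
  Match 1: '='
  Match 2: '='
  Match 3: '*'
  Match 4: '='
Total matches: 4

4


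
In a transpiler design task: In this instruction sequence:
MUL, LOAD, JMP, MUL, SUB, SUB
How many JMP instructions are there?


Scanning instruction sequence for JMP:
  Position 1: MUL
  Position 2: LOAD
  Position 3: JMP <- MATCH
  Position 4: MUL
  Position 5: SUB
  Position 6: SUB
Matches at positions: [3]
Total JMP count: 1

1


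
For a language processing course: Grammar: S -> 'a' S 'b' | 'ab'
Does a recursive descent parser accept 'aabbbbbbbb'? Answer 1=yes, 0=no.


Grammar accepts strings of the form a^n b^n (n >= 1)
Word: 'aabbbbbbbb'
Counting: 2 a's and 8 b's
Check: 2 == 8? No
Mismatch: a-count != b-count
Rejected

0


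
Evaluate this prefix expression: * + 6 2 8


Parsing prefix expression: * + 6 2 8
Step 1: Innermost operation '+ 6 2'
  6 + 2 = 8
Step 2: Outer operation '* [8] 8'
  8 * 8 = 64

64


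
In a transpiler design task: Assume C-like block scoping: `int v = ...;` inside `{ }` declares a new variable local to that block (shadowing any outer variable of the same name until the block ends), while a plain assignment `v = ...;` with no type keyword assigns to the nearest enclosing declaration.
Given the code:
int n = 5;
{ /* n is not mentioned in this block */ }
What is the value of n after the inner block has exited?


Analyzing scoping rules:
Outer scope: declares n = 5
Inner block: n is neither redeclared nor assigned -> unchanged
After the block -> 5
Result: 5

5


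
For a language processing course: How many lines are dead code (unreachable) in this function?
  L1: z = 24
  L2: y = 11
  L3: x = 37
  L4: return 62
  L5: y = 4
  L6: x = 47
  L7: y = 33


Analyzing control flow:
  L1: reachable (before return)
  L2: reachable (before return)
  L3: reachable (before return)
  L4: reachable (return statement)
  L5: DEAD (after return at L4)
  L6: DEAD (after return at L4)
  L7: DEAD (after return at L4)
Return at L4, total lines = 7
Dead lines: L5 through L7
Count: 3

3


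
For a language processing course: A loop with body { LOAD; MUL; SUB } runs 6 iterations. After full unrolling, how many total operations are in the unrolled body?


Loop body operations: LOAD, MUL, SUB (3 ops per iteration)
Unrolling 6 iterations:
  Iteration 1: LOAD, MUL, SUB (3 ops)
  Iteration 2: LOAD, MUL, SUB (3 ops)
  Iteration 3: LOAD, MUL, SUB (3 ops)
  Iteration 4: LOAD, MUL, SUB (3 ops)
  Iteration 5: LOAD, MUL, SUB (3 ops)
  Iteration 6: LOAD, MUL, SUB (3 ops)
Total: 6 iterations * 3 ops/iter = 18 operations

18


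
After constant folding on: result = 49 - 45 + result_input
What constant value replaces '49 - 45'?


Identifying constant sub-expression:
  Original: result = 49 - 45 + result_input
  49 and 45 are both compile-time constants
  Evaluating: 49 - 45 = 4
  After folding: result = 4 + result_input

4


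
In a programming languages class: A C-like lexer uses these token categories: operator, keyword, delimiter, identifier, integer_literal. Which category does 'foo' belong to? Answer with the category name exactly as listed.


Token: 'foo'
Checking categories:
  identifier: YES
  integer_literal: no
  operator: no
  keyword: no
  delimiter: no
Category: identifier

identifier


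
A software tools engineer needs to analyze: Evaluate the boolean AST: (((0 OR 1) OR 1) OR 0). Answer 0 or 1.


Step 1: Evaluate inner node
  0 OR 1 = 1
Step 2: Evaluate next node
  1 OR 1 = 1
Step 3: Evaluate root node
  1 OR 0 = 1

1


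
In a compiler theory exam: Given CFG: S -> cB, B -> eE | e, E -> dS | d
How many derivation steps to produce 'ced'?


Grammar: S -> cB, B -> eE | e, E -> dS | d
Deriving 'ced':
Step 1: S -> cB => cB
Step 2: B -> eE => ceE
Step 3: E -> d => ced
Total derivation steps: 3

3


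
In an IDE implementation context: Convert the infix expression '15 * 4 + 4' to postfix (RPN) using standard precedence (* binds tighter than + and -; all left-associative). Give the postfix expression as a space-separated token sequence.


Applying the shunting-yard algorithm:
  Operand 15 -> output
  Push '*' onto operator stack -> op-stack: [*]
  Operand 4 -> output
  See '+' (prec 1); top '*' (prec 2) >= it -> pop '*' to output
  Push '+' onto operator stack -> op-stack: [+]
  Operand 4 -> output
  End of input: pop '+' to output
Postfix result: 15 4 * 4 +

15 4 * 4 +


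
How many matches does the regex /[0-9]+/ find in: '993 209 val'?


Pattern: /[0-9]+/ (int literals)
Input: '993 209 val'
Scanning for matches:
  Match 1: '993'
  Match 2: '209'
Total matches: 2

2


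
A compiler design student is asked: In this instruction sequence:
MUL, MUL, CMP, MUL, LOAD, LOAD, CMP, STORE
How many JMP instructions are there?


Scanning instruction sequence for JMP:
  Position 1: MUL
  Position 2: MUL
  Position 3: CMP
  Position 4: MUL
  Position 5: LOAD
  Position 6: LOAD
  Position 7: CMP
  Position 8: STORE
Matches at positions: []
Total JMP count: 0

0


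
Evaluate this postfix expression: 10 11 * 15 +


Processing tokens left to right:
Push 10, Push 11
Pop 10 and 11, compute 10 * 11 = 110, push 110
Push 15
Pop 110 and 15, compute 110 + 15 = 125, push 125
Stack result: 125

125


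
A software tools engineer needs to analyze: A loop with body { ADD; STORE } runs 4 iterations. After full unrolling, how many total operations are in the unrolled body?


Loop body operations: ADD, STORE (2 ops per iteration)
Unrolling 4 iterations:
  Iteration 1: ADD, STORE (2 ops)
  Iteration 2: ADD, STORE (2 ops)
  Iteration 3: ADD, STORE (2 ops)
  Iteration 4: ADD, STORE (2 ops)
Total: 4 iterations * 2 ops/iter = 8 operations

8


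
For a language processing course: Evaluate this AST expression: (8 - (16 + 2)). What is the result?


Expression: (8 - (16 + 2))
Evaluating step by step:
  16 + 2 = 18
  8 - 18 = -10
Result: -10

-10


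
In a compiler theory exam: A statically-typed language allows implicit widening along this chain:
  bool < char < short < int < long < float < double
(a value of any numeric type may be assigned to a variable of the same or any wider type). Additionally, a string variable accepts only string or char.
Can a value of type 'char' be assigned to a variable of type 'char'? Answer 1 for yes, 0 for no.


Target variable type: char
Source value type: char
Numeric ranks: char=1, char=1
Widening allowed iff rank(source) <= rank(target): 1 <= 1? Yes
Result: 1

1


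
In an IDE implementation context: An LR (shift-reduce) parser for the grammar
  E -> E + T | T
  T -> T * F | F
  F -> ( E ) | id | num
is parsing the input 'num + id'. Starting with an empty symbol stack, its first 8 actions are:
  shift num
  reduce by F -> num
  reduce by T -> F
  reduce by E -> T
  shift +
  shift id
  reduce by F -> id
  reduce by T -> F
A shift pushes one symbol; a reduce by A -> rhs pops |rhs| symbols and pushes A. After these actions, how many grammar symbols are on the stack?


Tracking the symbol stack through each action:
  Action 1: shift 'num' : push -> stack = [num] (size 1)
  Action 2: reduce by F -> num : pop 1, push F -> stack = [F] (size 1)
  Action 3: reduce by T -> F : pop 1, push T -> stack = [T] (size 1)
  Action 4: reduce by E -> T : pop 1, push E -> stack = [E] (size 1)
  Action 5: shift '+' : push -> stack = [E, +] (size 2)
  Action 6: shift 'id' : push -> stack = [E, +, id] (size 3)
  Action 7: reduce by F -> id : pop 1, push F -> stack = [E, +, F] (size 3)
  Action 8: reduce by T -> F : pop 1, push T -> stack = [E, +, T] (size 3)
Final stack size: 3

3


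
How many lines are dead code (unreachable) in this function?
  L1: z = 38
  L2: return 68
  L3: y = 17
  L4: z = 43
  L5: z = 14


Analyzing control flow:
  L1: reachable (before return)
  L2: reachable (return statement)
  L3: DEAD (after return at L2)
  L4: DEAD (after return at L2)
  L5: DEAD (after return at L2)
Return at L2, total lines = 5
Dead lines: L3 through L5
Count: 3

3


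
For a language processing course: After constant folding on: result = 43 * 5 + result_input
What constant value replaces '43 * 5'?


Identifying constant sub-expression:
  Original: result = 43 * 5 + result_input
  43 and 5 are both compile-time constants
  Evaluating: 43 * 5 = 215
  After folding: result = 215 + result_input

215


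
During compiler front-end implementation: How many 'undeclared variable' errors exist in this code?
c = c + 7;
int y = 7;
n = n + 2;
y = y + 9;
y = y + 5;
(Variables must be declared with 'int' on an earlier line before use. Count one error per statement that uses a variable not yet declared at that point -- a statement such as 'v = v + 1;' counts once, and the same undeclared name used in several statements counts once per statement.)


Scanning code line by line:
  Line 1: use 'c' -> ERROR (undeclared)
  Line 2: declare 'y' -> declared = ['y']
  Line 3: use 'n' -> ERROR (undeclared)
  Line 4: use 'y' -> OK (declared)
  Line 5: use 'y' -> OK (declared)
Total undeclared variable errors: 2

2


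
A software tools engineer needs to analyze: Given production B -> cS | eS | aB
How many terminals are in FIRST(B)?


Production: B -> cS | eS | aB
Examining each alternative for leading terminals:
  B -> cS : first terminal = 'c'
  B -> eS : first terminal = 'e'
  B -> aB : first terminal = 'a'
FIRST(B) = {a, c, e}
Count: 3

3


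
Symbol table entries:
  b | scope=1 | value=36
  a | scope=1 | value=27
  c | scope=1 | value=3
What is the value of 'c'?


Searching symbol table for 'c':
  b | scope=1 | value=36
  a | scope=1 | value=27
  c | scope=1 | value=3 <- MATCH
Found 'c' at scope 1 with value 3

3


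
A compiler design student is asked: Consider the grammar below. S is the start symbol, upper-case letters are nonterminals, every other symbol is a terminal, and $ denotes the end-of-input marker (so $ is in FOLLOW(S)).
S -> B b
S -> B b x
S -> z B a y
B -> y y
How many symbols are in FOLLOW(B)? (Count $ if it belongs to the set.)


S is the start symbol and does not occur in any rule body, so FOLLOW(S) = {$}.
Examining every occurrence of B in a rule body:
  S -> B b : B is followed by terminal 'b' -> add 'b'
  S -> B b x : B is followed by terminal 'b' -> add 'b' (already in the set)
  S -> z B a y : B is followed by terminal 'a' -> add 'a'
  B -> y y : B does not occur in the body -> contributes nothing
FOLLOW(B) = {a, b}
Count: 2

2


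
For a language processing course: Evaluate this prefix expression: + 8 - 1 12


Parsing prefix expression: + 8 - 1 12
Step 1: Innermost operation '- 1 12'
  1 - 12 = -11
Step 2: Outer operation '+ 8 [-11]'
  8 + -11 = -3

-3


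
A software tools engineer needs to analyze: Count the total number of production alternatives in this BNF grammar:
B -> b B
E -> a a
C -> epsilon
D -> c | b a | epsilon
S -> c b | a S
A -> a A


Counting alternatives per rule:
  B: 1 alternative(s)
  E: 1 alternative(s)
  C: 1 alternative(s)
  D: 3 alternative(s)
  S: 2 alternative(s)
  A: 1 alternative(s)
Sum: 1 + 1 + 1 + 3 + 2 + 1 = 9

9


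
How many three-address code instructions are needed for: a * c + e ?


Expression: a * c + e
Generating three-address code (respecting * over +/- precedence):
  Instruction 1: t1 = a * c
  Instruction 2: t2 = t1 + e
Total instructions: 2

2


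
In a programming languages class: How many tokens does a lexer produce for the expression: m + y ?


Scanning 'm + y'
Token 1: 'm' -> identifier
Token 2: '+' -> operator
Token 3: 'y' -> identifier
Total tokens: 3

3


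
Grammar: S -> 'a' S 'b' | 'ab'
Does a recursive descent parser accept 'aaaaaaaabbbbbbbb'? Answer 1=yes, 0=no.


Grammar accepts strings of the form a^n b^n (n >= 1)
Word: 'aaaaaaaabbbbbbbb'
Counting: 8 a's and 8 b's
Check: 8 == 8? Yes
Derivation (S -> aSb applied 7 time(s), then S -> ab): S => aSb => aaSbb => aaaSbbb => aaaaSbbbb => aaaaaSbbbbb => aaaaaaSbbbbbb => aaaaaaaSbbbbbbb => aaaaaaaabbbbbbbb
Accepted

1


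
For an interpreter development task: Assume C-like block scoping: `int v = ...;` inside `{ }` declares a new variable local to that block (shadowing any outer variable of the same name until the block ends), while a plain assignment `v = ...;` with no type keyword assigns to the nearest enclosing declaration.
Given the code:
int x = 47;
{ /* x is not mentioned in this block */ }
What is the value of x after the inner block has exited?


Analyzing scoping rules:
Outer scope: declares x = 47
Inner block: x is neither redeclared nor assigned -> unchanged
After the block -> 47
Result: 47

47


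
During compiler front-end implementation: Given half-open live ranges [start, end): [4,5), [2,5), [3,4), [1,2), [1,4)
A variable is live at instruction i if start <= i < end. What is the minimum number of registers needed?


Live ranges:
  Var0: [4, 5)
  Var1: [2, 5)
  Var2: [3, 4)
  Var3: [1, 2)
  Var4: [1, 4)
Sweep-line events (position, delta, active):
  pos=1 start -> active=1
  pos=1 start -> active=2
  pos=2 end -> active=1
  pos=2 start -> active=2
  pos=3 start -> active=3
  pos=4 end -> active=2
  pos=4 end -> active=1
  pos=4 start -> active=2
  pos=5 end -> active=1
  pos=5 end -> active=0
Maximum simultaneous active: 3
Minimum registers needed: 3

3


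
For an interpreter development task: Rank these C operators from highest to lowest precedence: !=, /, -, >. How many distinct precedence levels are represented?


Looking up precedence for each operator:
  != -> precedence 3
  / -> precedence 6
  - -> precedence 5
  > -> precedence 4
Sorted highest to lowest: /, -, >, !=
Distinct precedence values: [6, 5, 4, 3]
Number of distinct levels: 4

4


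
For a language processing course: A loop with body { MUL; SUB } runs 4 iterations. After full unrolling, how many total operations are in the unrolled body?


Loop body operations: MUL, SUB (2 ops per iteration)
Unrolling 4 iterations:
  Iteration 1: MUL, SUB (2 ops)
  Iteration 2: MUL, SUB (2 ops)
  Iteration 3: MUL, SUB (2 ops)
  Iteration 4: MUL, SUB (2 ops)
Total: 4 iterations * 2 ops/iter = 8 operations

8


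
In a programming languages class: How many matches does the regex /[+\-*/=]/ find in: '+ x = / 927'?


Pattern: /[+\-*/=]/ (operators)
Input: '+ x = / 927'
Scanning for matches:
  Match 1: '+'
  Match 2: '='
  Match 3: '/'
Total matches: 3

3


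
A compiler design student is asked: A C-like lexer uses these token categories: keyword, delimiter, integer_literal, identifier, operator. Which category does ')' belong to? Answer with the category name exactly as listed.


Token: ')'
Checking categories:
  identifier: no
  integer_literal: no
  operator: no
  keyword: no
  delimiter: YES
Category: delimiter

delimiter


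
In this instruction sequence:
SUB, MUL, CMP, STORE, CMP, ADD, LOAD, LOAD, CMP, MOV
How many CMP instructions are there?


Scanning instruction sequence for CMP:
  Position 1: SUB
  Position 2: MUL
  Position 3: CMP <- MATCH
  Position 4: STORE
  Position 5: CMP <- MATCH
  Position 6: ADD
  Position 7: LOAD
  Position 8: LOAD
  Position 9: CMP <- MATCH
  Position 10: MOV
Matches at positions: [3, 5, 9]
Total CMP count: 3

3


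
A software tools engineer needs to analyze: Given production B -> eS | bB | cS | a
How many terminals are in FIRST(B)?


Production: B -> eS | bB | cS | a
Examining each alternative for leading terminals:
  B -> eS : first terminal = 'e'
  B -> bB : first terminal = 'b'
  B -> cS : first terminal = 'c'
  B -> a : first terminal = 'a'
FIRST(B) = {a, b, c, e}
Count: 4

4


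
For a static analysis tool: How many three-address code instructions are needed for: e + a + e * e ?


Expression: e + a + e * e
Generating three-address code (respecting * over +/- precedence):
  Instruction 1: t1 = e * e
  Instruction 2: t2 = e + a
  Instruction 3: t3 = t2 + t1
Total instructions: 3

3


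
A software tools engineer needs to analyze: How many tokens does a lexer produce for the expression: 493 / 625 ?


Scanning '493 / 625'
Token 1: '493' -> integer_literal
Token 2: '/' -> operator
Token 3: '625' -> integer_literal
Total tokens: 3

3


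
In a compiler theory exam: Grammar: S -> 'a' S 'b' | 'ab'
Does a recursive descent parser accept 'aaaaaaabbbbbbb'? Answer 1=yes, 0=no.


Grammar accepts strings of the form a^n b^n (n >= 1)
Word: 'aaaaaaabbbbbbb'
Counting: 7 a's and 7 b's
Check: 7 == 7? Yes
Derivation (S -> aSb applied 6 time(s), then S -> ab): S => aSb => aaSbb => aaaSbbb => aaaaSbbbb => aaaaaSbbbbb => aaaaaaSbbbbbb => aaaaaaabbbbbbb
Accepted

1


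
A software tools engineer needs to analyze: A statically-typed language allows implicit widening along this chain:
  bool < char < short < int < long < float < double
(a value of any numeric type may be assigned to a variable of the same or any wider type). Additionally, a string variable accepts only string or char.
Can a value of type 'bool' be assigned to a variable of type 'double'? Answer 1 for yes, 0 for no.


Target variable type: double
Source value type: bool
Numeric ranks: bool=0, double=6
Widening allowed iff rank(source) <= rank(target): 0 <= 6? Yes
Result: 1

1


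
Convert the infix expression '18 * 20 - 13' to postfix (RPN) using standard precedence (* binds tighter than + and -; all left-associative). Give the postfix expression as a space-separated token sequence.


Applying the shunting-yard algorithm:
  Operand 18 -> output
  Push '*' onto operator stack -> op-stack: [*]
  Operand 20 -> output
  See '-' (prec 1); top '*' (prec 2) >= it -> pop '*' to output
  Push '-' onto operator stack -> op-stack: [-]
  Operand 13 -> output
  End of input: pop '-' to output
Postfix result: 18 20 * 13 -

18 20 * 13 -


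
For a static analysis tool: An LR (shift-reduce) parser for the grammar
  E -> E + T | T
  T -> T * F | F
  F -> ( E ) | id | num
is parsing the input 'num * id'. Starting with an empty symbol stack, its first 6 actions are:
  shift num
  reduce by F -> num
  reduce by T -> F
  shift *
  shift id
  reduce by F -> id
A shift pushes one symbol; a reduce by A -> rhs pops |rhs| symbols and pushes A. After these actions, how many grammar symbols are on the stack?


Tracking the symbol stack through each action:
  Action 1: shift 'num' : push -> stack = [num] (size 1)
  Action 2: reduce by F -> num : pop 1, push F -> stack = [F] (size 1)
  Action 3: reduce by T -> F : pop 1, push T -> stack = [T] (size 1)
  Action 4: shift '*' : push -> stack = [T, *] (size 2)
  Action 5: shift 'id' : push -> stack = [T, *, id] (size 3)
  Action 6: reduce by F -> id : pop 1, push F -> stack = [T, *, F] (size 3)
Final stack size: 3

3


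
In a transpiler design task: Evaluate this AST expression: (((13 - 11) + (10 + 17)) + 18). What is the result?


Expression: (((13 - 11) + (10 + 17)) + 18)
Evaluating step by step:
  13 - 11 = 2
  10 + 17 = 27
  2 + 27 = 29
  29 + 18 = 47
Result: 47

47


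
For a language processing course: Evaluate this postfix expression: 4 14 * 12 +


Processing tokens left to right:
Push 4, Push 14
Pop 4 and 14, compute 4 * 14 = 56, push 56
Push 12
Pop 56 and 12, compute 56 + 12 = 68, push 68
Stack result: 68

68


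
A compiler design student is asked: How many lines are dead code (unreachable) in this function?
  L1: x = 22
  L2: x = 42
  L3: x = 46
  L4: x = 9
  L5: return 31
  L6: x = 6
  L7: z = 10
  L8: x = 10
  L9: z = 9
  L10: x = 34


Analyzing control flow:
  L1: reachable (before return)
  L2: reachable (before return)
  L3: reachable (before return)
  L4: reachable (before return)
  L5: reachable (return statement)
  L6: DEAD (after return at L5)
  L7: DEAD (after return at L5)
  L8: DEAD (after return at L5)
  L9: DEAD (after return at L5)
  L10: DEAD (after return at L5)
Return at L5, total lines = 10
Dead lines: L6 through L10
Count: 5

5


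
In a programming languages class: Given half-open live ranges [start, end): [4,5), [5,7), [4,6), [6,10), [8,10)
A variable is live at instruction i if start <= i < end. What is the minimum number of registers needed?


Live ranges:
  Var0: [4, 5)
  Var1: [5, 7)
  Var2: [4, 6)
  Var3: [6, 10)
  Var4: [8, 10)
Sweep-line events (position, delta, active):
  pos=4 start -> active=1
  pos=4 start -> active=2
  pos=5 end -> active=1
  pos=5 start -> active=2
  pos=6 end -> active=1
  pos=6 start -> active=2
  pos=7 end -> active=1
  pos=8 start -> active=2
  pos=10 end -> active=1
  pos=10 end -> active=0
Maximum simultaneous active: 2
Minimum registers needed: 2

2


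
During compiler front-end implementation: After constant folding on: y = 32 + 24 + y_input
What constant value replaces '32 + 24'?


Identifying constant sub-expression:
  Original: y = 32 + 24 + y_input
  32 and 24 are both compile-time constants
  Evaluating: 32 + 24 = 56
  After folding: y = 56 + y_input

56


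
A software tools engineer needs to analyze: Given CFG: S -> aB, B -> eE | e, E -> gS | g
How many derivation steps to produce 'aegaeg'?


Grammar: S -> aB, B -> eE | e, E -> gS | g
Deriving 'aegaeg':
Step 1: S -> aB => aB
Step 2: B -> eE => aeE
Step 3: E -> gS => aegS
Step 4: S -> aB => aegaB
Step 5: B -> eE => aegaeE
Step 6: E -> g => aegaeg
Total derivation steps: 6

6


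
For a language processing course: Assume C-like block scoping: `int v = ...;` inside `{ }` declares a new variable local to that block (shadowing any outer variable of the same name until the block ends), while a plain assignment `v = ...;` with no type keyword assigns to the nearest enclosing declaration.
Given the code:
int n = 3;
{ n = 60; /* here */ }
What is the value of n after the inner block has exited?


Analyzing scoping rules:
Outer scope: declares n = 3
Inner block: 'n = 60;' has no type keyword, so it is an assignment to the outer n (no shadowing)
The assignment changed the outer variable itself, so the new value persists after the block -> 60
Result: 60

60


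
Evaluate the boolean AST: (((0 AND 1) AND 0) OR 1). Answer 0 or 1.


Step 1: Evaluate inner node
  0 AND 1 = 0
Step 2: Evaluate next node
  0 AND 0 = 0
Step 3: Evaluate root node
  0 OR 1 = 1

1


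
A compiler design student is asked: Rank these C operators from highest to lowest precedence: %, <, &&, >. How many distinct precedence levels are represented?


Looking up precedence for each operator:
  % -> precedence 6
  < -> precedence 4
  && -> precedence 2
  > -> precedence 4
Sorted highest to lowest: %, <, >, &&
Distinct precedence values: [6, 4, 2]
Number of distinct levels: 3

3


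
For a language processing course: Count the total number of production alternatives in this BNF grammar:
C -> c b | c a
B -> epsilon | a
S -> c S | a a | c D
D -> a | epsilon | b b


Counting alternatives per rule:
  C: 2 alternative(s)
  B: 2 alternative(s)
  S: 3 alternative(s)
  D: 3 alternative(s)
Sum: 2 + 2 + 3 + 3 = 10

10


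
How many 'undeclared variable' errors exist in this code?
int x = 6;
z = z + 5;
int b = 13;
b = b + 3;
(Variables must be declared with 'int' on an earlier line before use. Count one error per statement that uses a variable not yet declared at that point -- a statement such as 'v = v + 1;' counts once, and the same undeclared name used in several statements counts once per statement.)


Scanning code line by line:
  Line 1: declare 'x' -> declared = ['x']
  Line 2: use 'z' -> ERROR (undeclared)
  Line 3: declare 'b' -> declared = ['b', 'x']
  Line 4: use 'b' -> OK (declared)
Total undeclared variable errors: 1

1


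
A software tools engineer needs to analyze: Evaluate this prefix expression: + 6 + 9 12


Parsing prefix expression: + 6 + 9 12
Step 1: Innermost operation '+ 9 12'
  9 + 12 = 21
Step 2: Outer operation '+ 6 [21]'
  6 + 21 = 27

27


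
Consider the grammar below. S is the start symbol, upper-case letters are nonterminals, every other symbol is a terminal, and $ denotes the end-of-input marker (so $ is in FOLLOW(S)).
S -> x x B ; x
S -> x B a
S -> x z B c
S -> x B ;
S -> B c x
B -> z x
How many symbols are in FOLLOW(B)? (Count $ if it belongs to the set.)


S is the start symbol and does not occur in any rule body, so FOLLOW(S) = {$}.
Examining every occurrence of B in a rule body:
  S -> x x B ; x : B is followed by terminal ';' -> add ';'
  S -> x B a : B is followed by terminal 'a' -> add 'a'
  S -> x z B c : B is followed by terminal 'c' -> add 'c'
  S -> x B ; : B is followed by terminal ';' -> add ';' (already in the set)
  S -> B c x : B is followed by terminal 'c' -> add 'c' (already in the set)
  B -> z x : B does not occur in the body -> contributes nothing
FOLLOW(B) = {;, a, c}
Count: 3

3


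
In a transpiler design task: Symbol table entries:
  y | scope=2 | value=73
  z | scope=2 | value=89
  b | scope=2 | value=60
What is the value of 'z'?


Searching symbol table for 'z':
  y | scope=2 | value=73
  z | scope=2 | value=89 <- MATCH
  b | scope=2 | value=60
Found 'z' at scope 2 with value 89

89


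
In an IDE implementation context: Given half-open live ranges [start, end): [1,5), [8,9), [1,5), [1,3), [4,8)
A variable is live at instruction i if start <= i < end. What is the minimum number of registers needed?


Live ranges:
  Var0: [1, 5)
  Var1: [8, 9)
  Var2: [1, 5)
  Var3: [1, 3)
  Var4: [4, 8)
Sweep-line events (position, delta, active):
  pos=1 start -> active=1
  pos=1 start -> active=2
  pos=1 start -> active=3
  pos=3 end -> active=2
  pos=4 start -> active=3
  pos=5 end -> active=2
  pos=5 end -> active=1
  pos=8 end -> active=0
  pos=8 start -> active=1
  pos=9 end -> active=0
Maximum simultaneous active: 3
Minimum registers needed: 3

3


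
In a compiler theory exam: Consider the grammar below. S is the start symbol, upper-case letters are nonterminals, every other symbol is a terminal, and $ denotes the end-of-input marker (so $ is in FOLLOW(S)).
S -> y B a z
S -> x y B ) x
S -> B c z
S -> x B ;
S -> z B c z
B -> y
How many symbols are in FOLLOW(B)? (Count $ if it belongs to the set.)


S is the start symbol and does not occur in any rule body, so FOLLOW(S) = {$}.
Examining every occurrence of B in a rule body:
  S -> y B a z : B is followed by terminal 'a' -> add 'a'
  S -> x y B ) x : B is followed by terminal ')' -> add ')'
  S -> B c z : B is followed by terminal 'c' -> add 'c'
  S -> x B ; : B is followed by terminal ';' -> add ';'
  S -> z B c z : B is followed by terminal 'c' -> add 'c' (already in the set)
  B -> y : B does not occur in the body -> contributes nothing
FOLLOW(B) = {), ;, a, c}
Count: 4

4


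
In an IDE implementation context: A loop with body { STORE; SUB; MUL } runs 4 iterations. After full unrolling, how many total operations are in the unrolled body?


Loop body operations: STORE, SUB, MUL (3 ops per iteration)
Unrolling 4 iterations:
  Iteration 1: STORE, SUB, MUL (3 ops)
  Iteration 2: STORE, SUB, MUL (3 ops)
  Iteration 3: STORE, SUB, MUL (3 ops)
  Iteration 4: STORE, SUB, MUL (3 ops)
Total: 4 iterations * 3 ops/iter = 12 operations

12


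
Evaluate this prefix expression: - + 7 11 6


Parsing prefix expression: - + 7 11 6
Step 1: Innermost operation '+ 7 11'
  7 + 11 = 18
Step 2: Outer operation '- [18] 6'
  18 - 6 = 12

12


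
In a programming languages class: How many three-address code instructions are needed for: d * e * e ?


Expression: d * e * e
Generating three-address code (respecting * over +/- precedence):
  Instruction 1: t1 = d * e
  Instruction 2: t2 = t1 * e
Total instructions: 2

2


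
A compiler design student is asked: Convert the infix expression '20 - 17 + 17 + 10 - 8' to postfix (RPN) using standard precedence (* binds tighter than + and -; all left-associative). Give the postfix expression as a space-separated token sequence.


Applying the shunting-yard algorithm:
  Operand 20 -> output
  Push '-' onto operator stack -> op-stack: [-]
  Operand 17 -> output
  See '+' (prec 1); top '-' (prec 1) >= it -> pop '-' to output
  Push '+' onto operator stack -> op-stack: [+]
  Operand 17 -> output
  See '+' (prec 1); top '+' (prec 1) >= it -> pop '+' to output
  Push '+' onto operator stack -> op-stack: [+]
  Operand 10 -> output
  See '-' (prec 1); top '+' (prec 1) >= it -> pop '+' to output
  Push '-' onto operator stack -> op-stack: [-]
  Operand 8 -> output
  End of input: pop '-' to output
Postfix result: 20 17 - 17 + 10 + 8 -

20 17 - 17 + 10 + 8 -


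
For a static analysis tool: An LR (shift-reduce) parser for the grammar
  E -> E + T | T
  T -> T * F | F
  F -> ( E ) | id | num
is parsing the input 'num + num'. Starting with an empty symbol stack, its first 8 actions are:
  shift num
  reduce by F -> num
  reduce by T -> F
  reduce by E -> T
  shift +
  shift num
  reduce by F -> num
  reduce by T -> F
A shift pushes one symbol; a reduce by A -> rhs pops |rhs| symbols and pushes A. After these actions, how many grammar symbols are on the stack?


Tracking the symbol stack through each action:
  Action 1: shift 'num' : push -> stack = [num] (size 1)
  Action 2: reduce by F -> num : pop 1, push F -> stack = [F] (size 1)
  Action 3: reduce by T -> F : pop 1, push T -> stack = [T] (size 1)
  Action 4: reduce by E -> T : pop 1, push E -> stack = [E] (size 1)
  Action 5: shift '+' : push -> stack = [E, +] (size 2)
  Action 6: shift 'num' : push -> stack = [E, +, num] (size 3)
  Action 7: reduce by F -> num : pop 1, push F -> stack = [E, +, F] (size 3)
  Action 8: reduce by T -> F : pop 1, push T -> stack = [E, +, T] (size 3)
Final stack size: 3

3
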